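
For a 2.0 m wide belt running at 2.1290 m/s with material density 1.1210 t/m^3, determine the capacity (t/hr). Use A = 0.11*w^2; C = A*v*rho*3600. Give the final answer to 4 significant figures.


A = 0.11 * 2.0^2 = 0.44 m^2
C = 0.44 * 2.1290 * 1.1210 * 3600
C = 3780 t/hr


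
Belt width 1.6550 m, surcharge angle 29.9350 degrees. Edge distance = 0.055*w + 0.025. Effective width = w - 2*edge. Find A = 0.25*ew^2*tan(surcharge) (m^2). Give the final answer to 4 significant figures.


edge = 0.055*1.6550 + 0.025 = 0.116025 m
ew = 1.6550 - 2*0.116025 = 1.42295 m
A = 0.25 * 1.42295^2 * tan(29.9350 deg)
A = 0.2915 m^2


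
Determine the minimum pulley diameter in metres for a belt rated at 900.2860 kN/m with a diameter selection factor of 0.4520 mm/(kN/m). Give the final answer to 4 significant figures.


D = 900.2860 * 0.4520 / 1000
D = 0.4069 m


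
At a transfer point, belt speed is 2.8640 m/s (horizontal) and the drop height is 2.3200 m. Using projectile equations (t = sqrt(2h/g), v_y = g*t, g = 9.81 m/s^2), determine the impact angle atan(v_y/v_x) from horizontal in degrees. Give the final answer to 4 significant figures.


t = sqrt(2*2.3200/9.81) = 0.68774 s
v_y = 9.81 * 0.68774 = 6.74673 m/s
angle = atan(6.74673 / 2.8640) = 67.00 deg


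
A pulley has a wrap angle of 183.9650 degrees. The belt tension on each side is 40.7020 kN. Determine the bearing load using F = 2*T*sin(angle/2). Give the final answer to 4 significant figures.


F = 2 * 40.7020 * sin(183.9650/2 deg)
F = 81.36 kN


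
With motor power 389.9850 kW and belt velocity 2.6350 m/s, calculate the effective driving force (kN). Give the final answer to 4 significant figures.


Te = P / v = 389.9850 / 2.6350
Te = 148.0 kN


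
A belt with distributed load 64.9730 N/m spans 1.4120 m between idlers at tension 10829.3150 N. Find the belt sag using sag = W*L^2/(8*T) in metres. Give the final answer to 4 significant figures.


sag = 64.9730 * 1.4120^2 / (8 * 10829.3150)
sag = 0.001495 m


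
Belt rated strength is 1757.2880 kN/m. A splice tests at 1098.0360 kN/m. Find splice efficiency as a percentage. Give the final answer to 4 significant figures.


Eff = 1098.0360 / 1757.2880 * 100
Eff = 62.48 %


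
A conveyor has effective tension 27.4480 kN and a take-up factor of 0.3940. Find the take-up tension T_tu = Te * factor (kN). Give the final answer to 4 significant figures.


T_tu = 27.4480 * 0.3940
T_tu = 10.81 kN


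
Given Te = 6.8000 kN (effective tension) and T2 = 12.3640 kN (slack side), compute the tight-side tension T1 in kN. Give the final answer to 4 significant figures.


T1 = Te + T2 = 6.8000 + 12.3640
T1 = 19.16 kN


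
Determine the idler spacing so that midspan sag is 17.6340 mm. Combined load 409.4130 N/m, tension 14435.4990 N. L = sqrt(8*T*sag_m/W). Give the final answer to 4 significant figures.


sag = 17.6340/1000 = 0.017634 m
L = sqrt(8 * 14435.4990 * 0.017634 / 409.4130)
L = 2.230 m


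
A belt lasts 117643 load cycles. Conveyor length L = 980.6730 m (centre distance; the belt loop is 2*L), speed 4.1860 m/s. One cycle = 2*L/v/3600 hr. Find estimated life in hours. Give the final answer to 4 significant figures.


cycle_time = 2 * 980.6730 / 4.1860 / 3600 = 0.130152 hr
life = 117643 * 0.130152 = 15310 hours


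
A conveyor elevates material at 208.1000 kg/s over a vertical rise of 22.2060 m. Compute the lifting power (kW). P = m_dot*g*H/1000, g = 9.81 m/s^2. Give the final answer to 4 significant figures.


P = 208.1000 * 9.81 * 22.2060 / 1000
P = 45.33 kW


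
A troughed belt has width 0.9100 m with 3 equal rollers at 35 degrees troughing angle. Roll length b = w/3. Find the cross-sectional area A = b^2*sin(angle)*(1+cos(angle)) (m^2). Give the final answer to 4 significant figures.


b = 0.9100/3 = 0.303333 m
A = 0.303333^2 * sin(35 deg) * (1 + cos(35 deg))
A = 0.09601 m^2


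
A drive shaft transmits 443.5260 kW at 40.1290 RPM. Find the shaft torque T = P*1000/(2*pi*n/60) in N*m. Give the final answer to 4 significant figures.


omega = 2*pi*40.1290/60 = 4.2023 rad/s
T = 443.5260*1000 / 4.2023
T = 105500 N*m


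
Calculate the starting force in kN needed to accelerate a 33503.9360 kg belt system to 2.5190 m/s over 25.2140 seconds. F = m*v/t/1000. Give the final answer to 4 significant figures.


F = 33503.9360 * 2.5190 / 25.2140 / 1000
F = 3.347 kN


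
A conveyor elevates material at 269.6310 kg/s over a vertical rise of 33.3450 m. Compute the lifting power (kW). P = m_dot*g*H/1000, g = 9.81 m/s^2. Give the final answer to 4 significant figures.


P = 269.6310 * 9.81 * 33.3450 / 1000
P = 88.20 kW


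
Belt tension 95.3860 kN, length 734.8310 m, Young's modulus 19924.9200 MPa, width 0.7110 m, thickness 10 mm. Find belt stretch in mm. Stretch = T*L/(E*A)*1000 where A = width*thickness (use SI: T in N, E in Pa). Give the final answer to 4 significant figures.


A = 0.7110 * 0.01 = 0.00711 m^2
Stretch = 95.3860*1000 * 734.8310 / (19924.9200e6 * 0.00711) * 1000
Stretch = 494.8 mm


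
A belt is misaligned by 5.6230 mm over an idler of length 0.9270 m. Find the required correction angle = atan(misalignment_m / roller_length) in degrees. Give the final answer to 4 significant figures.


misalign_m = 5.6230 / 1000 = 0.005623 m
angle = atan(0.005623 / 0.9270)
angle = 0.3475 deg


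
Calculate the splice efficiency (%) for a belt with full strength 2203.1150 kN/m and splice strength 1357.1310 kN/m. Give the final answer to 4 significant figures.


Eff = 1357.1310 / 2203.1150 * 100
Eff = 61.60 %


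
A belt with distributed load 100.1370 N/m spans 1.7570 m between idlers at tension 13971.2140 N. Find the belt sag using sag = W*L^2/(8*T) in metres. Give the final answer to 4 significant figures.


sag = 100.1370 * 1.7570^2 / (8 * 13971.2140)
sag = 0.002766 m


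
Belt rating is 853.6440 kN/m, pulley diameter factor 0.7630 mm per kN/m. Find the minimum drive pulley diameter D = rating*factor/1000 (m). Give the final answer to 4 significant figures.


D = 853.6440 * 0.7630 / 1000
D = 0.6513 m


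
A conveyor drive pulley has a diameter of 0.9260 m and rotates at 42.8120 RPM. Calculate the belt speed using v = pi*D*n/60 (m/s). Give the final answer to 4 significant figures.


v = pi * 0.9260 * 42.8120 / 60
v = 2.076 m/s


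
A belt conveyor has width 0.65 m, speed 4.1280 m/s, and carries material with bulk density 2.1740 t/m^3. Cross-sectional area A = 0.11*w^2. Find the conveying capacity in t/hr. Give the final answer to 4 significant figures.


A = 0.11 * 0.65^2 = 0.046475 m^2
C = 0.046475 * 4.1280 * 2.1740 * 3600
C = 1501 t/hr


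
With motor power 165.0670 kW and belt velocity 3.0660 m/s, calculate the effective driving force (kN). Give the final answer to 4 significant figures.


Te = P / v = 165.0670 / 3.0660
Te = 53.84 kN


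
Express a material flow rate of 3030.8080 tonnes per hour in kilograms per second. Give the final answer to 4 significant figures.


m_dot = 3030.8080 * 1000 / 3600
m_dot = 841.9 kg/s


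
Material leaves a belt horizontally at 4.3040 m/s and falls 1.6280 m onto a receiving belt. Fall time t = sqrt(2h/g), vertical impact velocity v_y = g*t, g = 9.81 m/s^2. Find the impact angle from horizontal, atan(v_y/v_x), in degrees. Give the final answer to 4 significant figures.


t = sqrt(2*1.6280/9.81) = 0.576113 s
v_y = 9.81 * 0.576113 = 5.65167 m/s
angle = atan(5.65167 / 4.3040) = 52.71 deg


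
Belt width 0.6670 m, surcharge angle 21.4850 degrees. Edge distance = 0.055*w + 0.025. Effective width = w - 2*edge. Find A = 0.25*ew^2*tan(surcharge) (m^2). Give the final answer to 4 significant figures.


edge = 0.055*0.6670 + 0.025 = 0.061685 m
ew = 0.6670 - 2*0.061685 = 0.54363 m
A = 0.25 * 0.54363^2 * tan(21.4850 deg)
A = 0.02908 m^2


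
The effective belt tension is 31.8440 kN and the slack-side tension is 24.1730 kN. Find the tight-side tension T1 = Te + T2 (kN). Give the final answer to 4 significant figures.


T1 = Te + T2 = 31.8440 + 24.1730
T1 = 56.02 kN


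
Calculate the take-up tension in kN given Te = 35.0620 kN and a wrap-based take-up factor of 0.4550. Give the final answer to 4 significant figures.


T_tu = 35.0620 * 0.4550
T_tu = 15.95 kN


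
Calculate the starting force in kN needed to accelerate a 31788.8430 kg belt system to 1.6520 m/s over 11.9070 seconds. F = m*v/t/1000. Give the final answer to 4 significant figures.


F = 31788.8430 * 1.6520 / 11.9070 / 1000
F = 4.410 kN


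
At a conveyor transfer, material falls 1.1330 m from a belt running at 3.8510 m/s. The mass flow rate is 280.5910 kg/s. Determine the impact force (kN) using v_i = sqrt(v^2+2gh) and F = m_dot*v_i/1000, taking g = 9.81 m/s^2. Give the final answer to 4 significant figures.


v_i = sqrt(3.8510^2 + 2*9.81*1.1330) = 6.08766 m/s
F = 280.5910 * 6.08766 / 1000
F = 1.708 kN


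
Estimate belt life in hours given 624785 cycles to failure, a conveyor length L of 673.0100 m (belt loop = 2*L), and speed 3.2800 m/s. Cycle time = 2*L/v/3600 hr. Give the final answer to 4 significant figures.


cycle_time = 2 * 673.0100 / 3.2800 / 3600 = 0.113992 hr
life = 624785 * 0.113992 = 71220 hours


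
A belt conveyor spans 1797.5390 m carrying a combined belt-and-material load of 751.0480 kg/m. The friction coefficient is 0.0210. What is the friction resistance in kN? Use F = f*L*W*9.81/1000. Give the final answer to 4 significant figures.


F = 0.0210 * 1797.5390 * 751.0480 * 9.81 / 1000
F = 278.1 kN


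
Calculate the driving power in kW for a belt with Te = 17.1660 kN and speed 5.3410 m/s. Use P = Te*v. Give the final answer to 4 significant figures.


P = Te * v = 17.1660 * 5.3410
P = 91.68 kW


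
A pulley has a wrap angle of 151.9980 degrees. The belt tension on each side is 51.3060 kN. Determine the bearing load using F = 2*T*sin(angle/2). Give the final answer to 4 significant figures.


F = 2 * 51.3060 * sin(151.9980/2 deg)
F = 99.56 kN


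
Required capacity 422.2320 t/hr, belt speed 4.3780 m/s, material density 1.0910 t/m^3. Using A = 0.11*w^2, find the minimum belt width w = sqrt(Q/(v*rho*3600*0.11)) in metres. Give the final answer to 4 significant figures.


A_req = 422.2320 / (4.3780 * 1.0910 * 3600) = 0.0245555 m^2
w = sqrt(0.0245555 / 0.11)
w = 0.4725 m


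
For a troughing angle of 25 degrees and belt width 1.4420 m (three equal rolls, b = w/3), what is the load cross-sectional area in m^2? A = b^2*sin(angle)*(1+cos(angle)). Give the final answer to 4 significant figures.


b = 1.4420/3 = 0.480667 m
A = 0.480667^2 * sin(25 deg) * (1 + cos(25 deg))
A = 0.1861 m^2


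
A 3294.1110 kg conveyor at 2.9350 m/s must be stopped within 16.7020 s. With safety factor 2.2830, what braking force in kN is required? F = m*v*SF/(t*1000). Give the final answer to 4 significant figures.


F = 3294.1110 * 2.9350 / 16.7020 * 2.2830 / 1000
F = 1.322 kN


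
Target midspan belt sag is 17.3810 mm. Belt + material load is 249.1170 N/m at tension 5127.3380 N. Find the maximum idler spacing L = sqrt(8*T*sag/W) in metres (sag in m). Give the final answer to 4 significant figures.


sag = 17.3810/1000 = 0.017381 m
L = sqrt(8 * 5127.3380 * 0.017381 / 249.1170)
L = 1.692 m


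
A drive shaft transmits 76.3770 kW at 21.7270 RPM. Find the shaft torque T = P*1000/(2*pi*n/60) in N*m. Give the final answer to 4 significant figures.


omega = 2*pi*21.7270/60 = 2.27525 rad/s
T = 76.3770*1000 / 2.27525
T = 33570 N*m


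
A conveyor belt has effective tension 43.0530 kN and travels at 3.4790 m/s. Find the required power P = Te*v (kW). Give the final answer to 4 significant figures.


P = Te * v = 43.0530 * 3.4790
P = 149.8 kW


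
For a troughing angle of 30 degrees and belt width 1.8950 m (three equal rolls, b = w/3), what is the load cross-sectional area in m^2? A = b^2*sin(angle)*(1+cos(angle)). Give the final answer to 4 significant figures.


b = 1.8950/3 = 0.631667 m
A = 0.631667^2 * sin(30 deg) * (1 + cos(30 deg))
A = 0.3723 m^2


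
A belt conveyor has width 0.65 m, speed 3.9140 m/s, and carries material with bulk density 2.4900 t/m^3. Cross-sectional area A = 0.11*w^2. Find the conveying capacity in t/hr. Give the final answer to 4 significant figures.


A = 0.11 * 0.65^2 = 0.046475 m^2
C = 0.046475 * 3.9140 * 2.4900 * 3600
C = 1631 t/hr


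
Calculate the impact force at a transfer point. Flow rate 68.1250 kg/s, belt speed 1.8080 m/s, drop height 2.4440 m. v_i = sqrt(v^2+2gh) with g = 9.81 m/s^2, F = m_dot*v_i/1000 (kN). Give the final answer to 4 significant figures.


v_i = sqrt(1.8080^2 + 2*9.81*2.4440) = 7.15682 m/s
F = 68.1250 * 7.15682 / 1000
F = 0.4876 kN


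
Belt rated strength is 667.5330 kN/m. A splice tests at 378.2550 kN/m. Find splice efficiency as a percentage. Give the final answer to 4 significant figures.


Eff = 378.2550 / 667.5330 * 100
Eff = 56.66 %


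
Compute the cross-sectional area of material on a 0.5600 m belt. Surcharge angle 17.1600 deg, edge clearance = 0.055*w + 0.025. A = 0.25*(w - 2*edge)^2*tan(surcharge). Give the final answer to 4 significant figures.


edge = 0.055*0.5600 + 0.025 = 0.0558 m
ew = 0.5600 - 2*0.0558 = 0.4484 m
A = 0.25 * 0.4484^2 * tan(17.1600 deg)
A = 0.01552 m^2


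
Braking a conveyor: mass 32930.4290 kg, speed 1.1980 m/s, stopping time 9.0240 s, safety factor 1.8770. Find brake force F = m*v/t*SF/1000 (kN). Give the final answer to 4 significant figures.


F = 32930.4290 * 1.1980 / 9.0240 * 1.8770 / 1000
F = 8.206 kN


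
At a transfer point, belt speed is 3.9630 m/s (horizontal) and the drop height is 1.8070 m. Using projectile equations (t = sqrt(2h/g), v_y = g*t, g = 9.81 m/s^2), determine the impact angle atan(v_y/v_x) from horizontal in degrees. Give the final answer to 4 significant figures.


t = sqrt(2*1.8070/9.81) = 0.606959 s
v_y = 9.81 * 0.606959 = 5.95427 m/s
angle = atan(5.95427 / 3.9630) = 56.35 deg


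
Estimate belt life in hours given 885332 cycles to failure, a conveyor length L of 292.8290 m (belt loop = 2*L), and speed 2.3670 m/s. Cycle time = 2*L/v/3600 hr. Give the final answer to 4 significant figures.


cycle_time = 2 * 292.8290 / 2.3670 / 3600 = 0.0687295 hr
life = 885332 * 0.0687295 = 60850 hours


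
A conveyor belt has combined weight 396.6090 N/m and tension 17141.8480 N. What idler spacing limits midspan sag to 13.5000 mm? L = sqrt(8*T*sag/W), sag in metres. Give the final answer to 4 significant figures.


sag = 13.5000/1000 = 0.013500 m
L = sqrt(8 * 17141.8480 * 0.013500 / 396.6090)
L = 2.161 m


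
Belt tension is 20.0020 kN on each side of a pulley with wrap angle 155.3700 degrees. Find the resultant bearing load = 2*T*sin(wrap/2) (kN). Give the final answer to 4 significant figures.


F = 2 * 20.0020 * sin(155.3700/2 deg)
F = 39.08 kN


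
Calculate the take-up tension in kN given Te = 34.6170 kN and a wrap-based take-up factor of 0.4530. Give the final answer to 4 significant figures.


T_tu = 34.6170 * 0.4530
T_tu = 15.68 kN


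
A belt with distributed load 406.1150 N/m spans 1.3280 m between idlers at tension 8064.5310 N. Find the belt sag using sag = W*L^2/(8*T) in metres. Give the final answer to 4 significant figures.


sag = 406.1150 * 1.3280^2 / (8 * 8064.5310)
sag = 0.01110 m


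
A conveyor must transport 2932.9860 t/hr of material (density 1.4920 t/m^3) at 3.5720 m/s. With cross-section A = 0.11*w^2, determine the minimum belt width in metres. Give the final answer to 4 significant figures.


A_req = 2932.9860 / (3.5720 * 1.4920 * 3600) = 0.152872 m^2
w = sqrt(0.152872 / 0.11)
w = 1.179 m


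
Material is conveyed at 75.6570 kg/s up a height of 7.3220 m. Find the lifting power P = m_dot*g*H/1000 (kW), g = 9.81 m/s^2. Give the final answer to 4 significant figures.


P = 75.6570 * 9.81 * 7.3220 / 1000
P = 5.434 kW


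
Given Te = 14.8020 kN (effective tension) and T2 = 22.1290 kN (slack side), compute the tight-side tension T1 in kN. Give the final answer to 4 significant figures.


T1 = Te + T2 = 14.8020 + 22.1290
T1 = 36.93 kN


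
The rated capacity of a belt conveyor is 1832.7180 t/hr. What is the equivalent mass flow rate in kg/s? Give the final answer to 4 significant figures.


m_dot = 1832.7180 * 1000 / 3600
m_dot = 509.1 kg/s


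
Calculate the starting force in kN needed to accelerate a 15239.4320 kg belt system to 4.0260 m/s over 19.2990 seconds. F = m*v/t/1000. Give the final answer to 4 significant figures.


F = 15239.4320 * 4.0260 / 19.2990 / 1000
F = 3.179 kN


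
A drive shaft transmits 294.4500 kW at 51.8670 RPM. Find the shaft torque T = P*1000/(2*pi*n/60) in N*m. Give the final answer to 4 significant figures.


omega = 2*pi*51.8670/60 = 5.4315 rad/s
T = 294.4500*1000 / 5.4315
T = 54210 N*m


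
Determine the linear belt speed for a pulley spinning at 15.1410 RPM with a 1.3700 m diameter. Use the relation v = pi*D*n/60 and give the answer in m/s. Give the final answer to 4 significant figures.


v = pi * 1.3700 * 15.1410 / 60
v = 1.086 m/s


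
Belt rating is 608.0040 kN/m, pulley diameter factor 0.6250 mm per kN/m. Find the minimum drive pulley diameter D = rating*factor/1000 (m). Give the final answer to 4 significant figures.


D = 608.0040 * 0.6250 / 1000
D = 0.3800 m


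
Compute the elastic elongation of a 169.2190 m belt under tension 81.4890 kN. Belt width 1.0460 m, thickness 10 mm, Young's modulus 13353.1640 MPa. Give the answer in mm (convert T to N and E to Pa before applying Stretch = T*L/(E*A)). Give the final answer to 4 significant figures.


A = 1.0460 * 0.01 = 0.01046 m^2
Stretch = 81.4890*1000 * 169.2190 / (13353.1640e6 * 0.01046) * 1000
Stretch = 98.73 mm


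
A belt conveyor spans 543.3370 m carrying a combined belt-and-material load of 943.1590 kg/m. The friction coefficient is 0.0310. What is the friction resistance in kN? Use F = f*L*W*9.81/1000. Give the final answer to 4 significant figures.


F = 0.0310 * 543.3370 * 943.1590 * 9.81 / 1000
F = 155.8 kN


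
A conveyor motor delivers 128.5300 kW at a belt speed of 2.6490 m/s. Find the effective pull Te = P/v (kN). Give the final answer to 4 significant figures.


Te = P / v = 128.5300 / 2.6490
Te = 48.52 kN


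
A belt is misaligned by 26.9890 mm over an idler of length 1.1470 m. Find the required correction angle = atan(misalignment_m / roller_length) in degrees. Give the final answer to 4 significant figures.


misalign_m = 26.9890 / 1000 = 0.026989 m
angle = atan(0.026989 / 1.1470)
angle = 1.348 deg


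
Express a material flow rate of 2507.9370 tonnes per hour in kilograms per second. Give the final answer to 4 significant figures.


m_dot = 2507.9370 * 1000 / 3600
m_dot = 696.6 kg/s


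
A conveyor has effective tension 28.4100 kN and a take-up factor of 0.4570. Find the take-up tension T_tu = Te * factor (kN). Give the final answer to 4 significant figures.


T_tu = 28.4100 * 0.4570
T_tu = 12.98 kN


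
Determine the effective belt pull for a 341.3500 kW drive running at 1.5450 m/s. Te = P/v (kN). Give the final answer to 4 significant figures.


Te = P / v = 341.3500 / 1.5450
Te = 220.9 kN


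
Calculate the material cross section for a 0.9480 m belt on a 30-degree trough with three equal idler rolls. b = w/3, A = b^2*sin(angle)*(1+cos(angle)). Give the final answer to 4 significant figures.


b = 0.9480/3 = 0.316 m
A = 0.316^2 * sin(30 deg) * (1 + cos(30 deg))
A = 0.09317 m^2


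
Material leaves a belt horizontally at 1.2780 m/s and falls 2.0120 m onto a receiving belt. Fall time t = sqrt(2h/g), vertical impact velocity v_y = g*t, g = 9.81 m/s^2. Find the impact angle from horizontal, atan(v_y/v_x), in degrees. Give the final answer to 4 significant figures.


t = sqrt(2*2.0120/9.81) = 0.640464 s
v_y = 9.81 * 0.640464 = 6.28295 m/s
angle = atan(6.28295 / 1.2780) = 78.50 deg


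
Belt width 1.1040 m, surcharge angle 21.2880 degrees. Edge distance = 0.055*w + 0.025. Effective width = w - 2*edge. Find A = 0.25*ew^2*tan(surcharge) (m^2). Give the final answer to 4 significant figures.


edge = 0.055*1.1040 + 0.025 = 0.08572 m
ew = 1.1040 - 2*0.08572 = 0.93256 m
A = 0.25 * 0.93256^2 * tan(21.2880 deg)
A = 0.08471 m^2


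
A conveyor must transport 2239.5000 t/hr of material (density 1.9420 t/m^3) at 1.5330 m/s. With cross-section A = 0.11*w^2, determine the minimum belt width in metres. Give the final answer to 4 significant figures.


A_req = 2239.5000 / (1.5330 * 1.9420 * 3600) = 0.208957 m^2
w = sqrt(0.208957 / 0.11)
w = 1.378 m


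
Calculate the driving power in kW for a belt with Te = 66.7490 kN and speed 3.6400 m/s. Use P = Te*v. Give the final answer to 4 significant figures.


P = Te * v = 66.7490 * 3.6400
P = 243.0 kW


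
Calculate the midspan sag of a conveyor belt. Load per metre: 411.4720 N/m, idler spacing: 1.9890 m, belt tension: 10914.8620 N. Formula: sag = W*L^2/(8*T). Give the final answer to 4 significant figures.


sag = 411.4720 * 1.9890^2 / (8 * 10914.8620)
sag = 0.01864 m


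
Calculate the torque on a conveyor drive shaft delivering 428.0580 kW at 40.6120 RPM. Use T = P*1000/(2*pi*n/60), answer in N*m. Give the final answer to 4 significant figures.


omega = 2*pi*40.6120/60 = 4.25288 rad/s
T = 428.0580*1000 / 4.25288
T = 100700 N*m


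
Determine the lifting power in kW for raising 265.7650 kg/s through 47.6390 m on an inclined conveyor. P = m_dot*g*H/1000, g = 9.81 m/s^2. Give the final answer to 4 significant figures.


P = 265.7650 * 9.81 * 47.6390 / 1000
P = 124.2 kW


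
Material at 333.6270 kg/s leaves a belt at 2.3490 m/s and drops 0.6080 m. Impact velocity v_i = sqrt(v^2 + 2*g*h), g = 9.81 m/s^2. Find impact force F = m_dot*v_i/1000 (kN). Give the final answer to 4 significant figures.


v_i = sqrt(2.3490^2 + 2*9.81*0.6080) = 4.17693 m/s
F = 333.6270 * 4.17693 / 1000
F = 1.394 kN


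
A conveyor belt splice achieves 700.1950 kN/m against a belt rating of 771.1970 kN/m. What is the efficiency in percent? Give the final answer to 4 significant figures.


Eff = 700.1950 / 771.1970 * 100
Eff = 90.79 %


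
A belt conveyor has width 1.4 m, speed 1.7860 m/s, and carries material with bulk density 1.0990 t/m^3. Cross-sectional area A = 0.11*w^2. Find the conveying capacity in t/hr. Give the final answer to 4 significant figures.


A = 0.11 * 1.4^2 = 0.2156 m^2
C = 0.2156 * 1.7860 * 1.0990 * 3600
C = 1523 t/hr


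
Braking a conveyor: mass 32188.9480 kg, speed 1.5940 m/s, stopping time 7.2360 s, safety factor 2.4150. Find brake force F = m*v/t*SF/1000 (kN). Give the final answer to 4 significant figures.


F = 32188.9480 * 1.5940 / 7.2360 * 2.4150 / 1000
F = 17.12 kN


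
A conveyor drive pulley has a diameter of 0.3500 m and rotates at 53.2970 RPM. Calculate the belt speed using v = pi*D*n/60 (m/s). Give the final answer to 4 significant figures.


v = pi * 0.3500 * 53.2970 / 60
v = 0.9767 m/s


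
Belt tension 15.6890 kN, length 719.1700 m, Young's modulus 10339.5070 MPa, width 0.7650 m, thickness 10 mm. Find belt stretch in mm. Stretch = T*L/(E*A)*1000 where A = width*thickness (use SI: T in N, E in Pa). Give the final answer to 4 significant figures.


A = 0.7650 * 0.01 = 0.00765 m^2
Stretch = 15.6890*1000 * 719.1700 / (10339.5070e6 * 0.00765) * 1000
Stretch = 142.6 mm


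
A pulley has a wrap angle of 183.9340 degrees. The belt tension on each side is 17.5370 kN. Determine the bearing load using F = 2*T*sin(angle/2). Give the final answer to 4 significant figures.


F = 2 * 17.5370 * sin(183.9340/2 deg)
F = 35.05 kN


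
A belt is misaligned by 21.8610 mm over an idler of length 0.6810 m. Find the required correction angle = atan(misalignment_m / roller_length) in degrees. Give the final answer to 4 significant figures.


misalign_m = 21.8610 / 1000 = 0.021861 m
angle = atan(0.021861 / 0.6810)
angle = 1.839 deg


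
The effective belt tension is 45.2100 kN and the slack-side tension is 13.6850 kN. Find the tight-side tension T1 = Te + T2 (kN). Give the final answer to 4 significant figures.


T1 = Te + T2 = 45.2100 + 13.6850
T1 = 58.90 kN


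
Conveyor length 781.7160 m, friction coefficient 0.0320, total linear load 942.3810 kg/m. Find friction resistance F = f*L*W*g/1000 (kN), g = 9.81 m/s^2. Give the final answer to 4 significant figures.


F = 0.0320 * 781.7160 * 942.3810 * 9.81 / 1000
F = 231.3 kN


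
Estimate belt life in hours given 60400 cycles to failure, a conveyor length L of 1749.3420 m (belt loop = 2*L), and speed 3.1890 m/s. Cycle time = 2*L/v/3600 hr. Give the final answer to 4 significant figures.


cycle_time = 2 * 1749.3420 / 3.1890 / 3600 = 0.304753 hr
life = 60400 * 0.304753 = 18410 hours


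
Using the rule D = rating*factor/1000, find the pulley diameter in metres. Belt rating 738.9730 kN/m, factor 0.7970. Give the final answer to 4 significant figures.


D = 738.9730 * 0.7970 / 1000
D = 0.5890 m


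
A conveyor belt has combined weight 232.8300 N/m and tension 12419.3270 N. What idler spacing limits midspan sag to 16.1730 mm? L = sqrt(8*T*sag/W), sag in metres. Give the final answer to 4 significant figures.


sag = 16.1730/1000 = 0.016173 m
L = sqrt(8 * 12419.3270 * 0.016173 / 232.8300)
L = 2.627 m


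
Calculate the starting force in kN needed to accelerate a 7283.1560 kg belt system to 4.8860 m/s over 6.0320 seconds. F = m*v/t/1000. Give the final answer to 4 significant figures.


F = 7283.1560 * 4.8860 / 6.0320 / 1000
F = 5.899 kN


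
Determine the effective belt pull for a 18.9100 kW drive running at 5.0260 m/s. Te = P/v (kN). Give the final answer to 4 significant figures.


Te = P / v = 18.9100 / 5.0260
Te = 3.762 kN


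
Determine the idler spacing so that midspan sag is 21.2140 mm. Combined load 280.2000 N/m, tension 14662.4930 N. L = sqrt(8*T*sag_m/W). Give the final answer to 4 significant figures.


sag = 21.2140/1000 = 0.021214 m
L = sqrt(8 * 14662.4930 * 0.021214 / 280.2000)
L = 2.980 m


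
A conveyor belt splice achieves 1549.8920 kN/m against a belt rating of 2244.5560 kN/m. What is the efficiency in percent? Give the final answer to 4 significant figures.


Eff = 1549.8920 / 2244.5560 * 100
Eff = 69.05 %


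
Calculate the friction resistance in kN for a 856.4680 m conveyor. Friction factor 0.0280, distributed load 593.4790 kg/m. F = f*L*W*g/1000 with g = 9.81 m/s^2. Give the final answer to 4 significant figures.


F = 0.0280 * 856.4680 * 593.4790 * 9.81 / 1000
F = 139.6 kN


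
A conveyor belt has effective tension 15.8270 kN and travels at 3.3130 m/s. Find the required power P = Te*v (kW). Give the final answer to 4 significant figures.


P = Te * v = 15.8270 * 3.3130
P = 52.43 kW


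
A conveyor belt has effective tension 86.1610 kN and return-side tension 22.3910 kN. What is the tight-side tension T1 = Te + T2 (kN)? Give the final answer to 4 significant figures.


T1 = Te + T2 = 86.1610 + 22.3910
T1 = 108.6 kN


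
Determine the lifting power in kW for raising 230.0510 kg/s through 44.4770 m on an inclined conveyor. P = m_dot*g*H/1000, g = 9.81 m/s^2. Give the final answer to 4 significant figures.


P = 230.0510 * 9.81 * 44.4770 / 1000
P = 100.4 kW


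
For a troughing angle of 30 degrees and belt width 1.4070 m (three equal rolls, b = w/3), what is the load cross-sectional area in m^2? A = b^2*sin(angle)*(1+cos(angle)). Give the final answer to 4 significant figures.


b = 1.4070/3 = 0.469 m
A = 0.469^2 * sin(30 deg) * (1 + cos(30 deg))
A = 0.2052 m^2


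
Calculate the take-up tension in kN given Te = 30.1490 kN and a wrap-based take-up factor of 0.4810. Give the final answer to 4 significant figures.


T_tu = 30.1490 * 0.4810
T_tu = 14.50 kN


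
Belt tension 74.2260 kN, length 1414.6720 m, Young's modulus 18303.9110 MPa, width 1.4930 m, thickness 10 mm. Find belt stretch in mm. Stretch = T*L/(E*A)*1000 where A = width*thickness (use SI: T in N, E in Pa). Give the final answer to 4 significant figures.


A = 1.4930 * 0.01 = 0.01493 m^2
Stretch = 74.2260*1000 * 1414.6720 / (18303.9110e6 * 0.01493) * 1000
Stretch = 384.2 mm


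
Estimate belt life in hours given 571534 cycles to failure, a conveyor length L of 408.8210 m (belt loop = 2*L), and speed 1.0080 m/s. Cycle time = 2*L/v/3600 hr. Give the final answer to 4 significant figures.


cycle_time = 2 * 408.8210 / 1.0080 / 3600 = 0.22532 hr
life = 571534 * 0.22532 = 128800 hours


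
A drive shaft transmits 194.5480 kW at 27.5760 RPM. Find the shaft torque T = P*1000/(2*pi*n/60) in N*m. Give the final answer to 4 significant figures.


omega = 2*pi*27.5760/60 = 2.88775 rad/s
T = 194.5480*1000 / 2.88775
T = 67370 N*m


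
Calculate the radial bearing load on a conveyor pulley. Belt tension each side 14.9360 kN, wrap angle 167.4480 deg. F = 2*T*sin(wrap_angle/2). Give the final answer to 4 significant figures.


F = 2 * 14.9360 * sin(167.4480/2 deg)
F = 29.69 kN


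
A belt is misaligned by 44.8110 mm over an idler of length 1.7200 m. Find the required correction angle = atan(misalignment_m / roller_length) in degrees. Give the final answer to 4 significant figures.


misalign_m = 44.8110 / 1000 = 0.044811 m
angle = atan(0.044811 / 1.7200)
angle = 1.492 deg


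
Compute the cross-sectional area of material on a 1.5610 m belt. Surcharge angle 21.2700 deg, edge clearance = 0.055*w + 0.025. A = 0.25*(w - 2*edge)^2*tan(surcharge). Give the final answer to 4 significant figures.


edge = 0.055*1.5610 + 0.025 = 0.110855 m
ew = 1.5610 - 2*0.110855 = 1.33929 m
A = 0.25 * 1.33929^2 * tan(21.2700 deg)
A = 0.1746 m^2


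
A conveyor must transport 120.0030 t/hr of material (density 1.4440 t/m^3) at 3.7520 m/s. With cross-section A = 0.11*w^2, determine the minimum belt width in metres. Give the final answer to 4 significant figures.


A_req = 120.0030 / (3.7520 * 1.4440 * 3600) = 0.00615261 m^2
w = sqrt(0.00615261 / 0.11)
w = 0.2365 m


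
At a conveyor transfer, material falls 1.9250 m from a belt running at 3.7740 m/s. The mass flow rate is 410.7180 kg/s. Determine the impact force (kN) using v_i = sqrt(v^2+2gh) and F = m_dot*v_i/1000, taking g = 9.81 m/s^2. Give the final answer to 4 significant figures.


v_i = sqrt(3.7740^2 + 2*9.81*1.9250) = 7.21191 m/s
F = 410.7180 * 7.21191 / 1000
F = 2.962 kN


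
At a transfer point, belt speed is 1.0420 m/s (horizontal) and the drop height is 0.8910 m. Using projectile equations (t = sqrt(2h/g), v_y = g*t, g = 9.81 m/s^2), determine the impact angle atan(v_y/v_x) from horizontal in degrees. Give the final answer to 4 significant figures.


t = sqrt(2*0.8910/9.81) = 0.426206 s
v_y = 9.81 * 0.426206 = 4.18108 m/s
angle = atan(4.18108 / 1.0420) = 76.01 deg


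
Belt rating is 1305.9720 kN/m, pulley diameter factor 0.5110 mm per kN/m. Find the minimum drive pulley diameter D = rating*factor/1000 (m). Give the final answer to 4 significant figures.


D = 1305.9720 * 0.5110 / 1000
D = 0.6674 m


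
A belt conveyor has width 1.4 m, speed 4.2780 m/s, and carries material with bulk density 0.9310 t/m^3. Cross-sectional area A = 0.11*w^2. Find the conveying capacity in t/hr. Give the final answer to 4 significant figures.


A = 0.11 * 1.4^2 = 0.2156 m^2
C = 0.2156 * 4.2780 * 0.9310 * 3600
C = 3091 t/hr


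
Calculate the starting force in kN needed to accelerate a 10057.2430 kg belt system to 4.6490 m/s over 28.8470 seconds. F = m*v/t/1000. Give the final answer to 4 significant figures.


F = 10057.2430 * 4.6490 / 28.8470 / 1000
F = 1.621 kN


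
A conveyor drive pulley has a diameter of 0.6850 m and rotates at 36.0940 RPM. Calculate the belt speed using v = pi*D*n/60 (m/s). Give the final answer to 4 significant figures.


v = pi * 0.6850 * 36.0940 / 60
v = 1.295 m/s


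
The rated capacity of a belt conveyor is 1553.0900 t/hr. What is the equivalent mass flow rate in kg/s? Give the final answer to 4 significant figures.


m_dot = 1553.0900 * 1000 / 3600
m_dot = 431.4 kg/s


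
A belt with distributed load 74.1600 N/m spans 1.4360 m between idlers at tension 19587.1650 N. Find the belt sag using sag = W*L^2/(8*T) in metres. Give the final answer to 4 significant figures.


sag = 74.1600 * 1.4360^2 / (8 * 19587.1650)
sag = 0.0009759 m


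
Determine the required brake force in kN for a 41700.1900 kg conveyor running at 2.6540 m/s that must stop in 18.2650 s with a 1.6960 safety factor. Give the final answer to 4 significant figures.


F = 41700.1900 * 2.6540 / 18.2650 * 1.6960 / 1000
F = 10.28 kN


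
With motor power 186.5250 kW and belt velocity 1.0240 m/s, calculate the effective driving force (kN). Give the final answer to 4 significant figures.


Te = P / v = 186.5250 / 1.0240
Te = 182.2 kN


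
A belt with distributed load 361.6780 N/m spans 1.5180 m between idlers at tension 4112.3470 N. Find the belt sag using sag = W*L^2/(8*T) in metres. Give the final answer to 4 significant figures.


sag = 361.6780 * 1.5180^2 / (8 * 4112.3470)
sag = 0.02533 m


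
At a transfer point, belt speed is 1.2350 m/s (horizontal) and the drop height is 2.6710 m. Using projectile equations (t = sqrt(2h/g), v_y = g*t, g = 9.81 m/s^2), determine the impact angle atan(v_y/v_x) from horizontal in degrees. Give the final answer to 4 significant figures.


t = sqrt(2*2.6710/9.81) = 0.737934 s
v_y = 9.81 * 0.737934 = 7.23913 m/s
angle = atan(7.23913 / 1.2350) = 80.32 deg


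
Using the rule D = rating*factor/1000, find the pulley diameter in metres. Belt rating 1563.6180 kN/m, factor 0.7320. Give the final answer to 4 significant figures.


D = 1563.6180 * 0.7320 / 1000
D = 1.145 m


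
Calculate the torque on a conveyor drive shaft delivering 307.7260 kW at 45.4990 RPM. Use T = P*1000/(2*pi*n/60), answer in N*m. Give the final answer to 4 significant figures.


omega = 2*pi*45.4990/60 = 4.76464 rad/s
T = 307.7260*1000 / 4.76464
T = 64590 N*m


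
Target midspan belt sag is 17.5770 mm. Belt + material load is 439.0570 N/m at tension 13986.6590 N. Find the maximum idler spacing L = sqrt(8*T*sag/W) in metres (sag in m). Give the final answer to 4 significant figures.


sag = 17.5770/1000 = 0.017577 m
L = sqrt(8 * 13986.6590 * 0.017577 / 439.0570)
L = 2.116 m


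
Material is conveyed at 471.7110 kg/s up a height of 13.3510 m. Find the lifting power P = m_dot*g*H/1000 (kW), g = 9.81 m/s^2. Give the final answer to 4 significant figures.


P = 471.7110 * 9.81 * 13.3510 / 1000
P = 61.78 kW


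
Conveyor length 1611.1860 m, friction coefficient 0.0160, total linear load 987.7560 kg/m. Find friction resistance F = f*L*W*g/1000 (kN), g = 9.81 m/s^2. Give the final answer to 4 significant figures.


F = 0.0160 * 1611.1860 * 987.7560 * 9.81 / 1000
F = 249.8 kN


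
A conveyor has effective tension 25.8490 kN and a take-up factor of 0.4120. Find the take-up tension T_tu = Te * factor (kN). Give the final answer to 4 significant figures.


T_tu = 25.8490 * 0.4120
T_tu = 10.65 kN


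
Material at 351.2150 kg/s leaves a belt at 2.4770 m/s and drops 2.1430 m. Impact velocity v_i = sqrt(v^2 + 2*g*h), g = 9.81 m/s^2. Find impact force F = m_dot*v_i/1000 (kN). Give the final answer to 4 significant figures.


v_i = sqrt(2.4770^2 + 2*9.81*2.1430) = 6.94127 m/s
F = 351.2150 * 6.94127 / 1000
F = 2.438 kN


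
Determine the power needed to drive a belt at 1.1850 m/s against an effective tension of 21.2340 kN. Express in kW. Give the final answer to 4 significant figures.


P = Te * v = 21.2340 * 1.1850
P = 25.16 kW


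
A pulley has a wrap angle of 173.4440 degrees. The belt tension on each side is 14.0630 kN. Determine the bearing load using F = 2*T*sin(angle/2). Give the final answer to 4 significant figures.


F = 2 * 14.0630 * sin(173.4440/2 deg)
F = 28.08 kN


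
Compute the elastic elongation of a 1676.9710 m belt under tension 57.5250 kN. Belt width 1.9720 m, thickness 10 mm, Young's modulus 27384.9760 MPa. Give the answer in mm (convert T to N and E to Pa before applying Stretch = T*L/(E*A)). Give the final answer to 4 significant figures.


A = 1.9720 * 0.01 = 0.01972 m^2
Stretch = 57.5250*1000 * 1676.9710 / (27384.9760e6 * 0.01972) * 1000
Stretch = 178.6 mm


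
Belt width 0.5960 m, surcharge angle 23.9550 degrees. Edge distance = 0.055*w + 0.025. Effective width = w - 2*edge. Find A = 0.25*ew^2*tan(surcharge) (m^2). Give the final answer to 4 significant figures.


edge = 0.055*0.5960 + 0.025 = 0.05778 m
ew = 0.5960 - 2*0.05778 = 0.48044 m
A = 0.25 * 0.48044^2 * tan(23.9550 deg)
A = 0.02564 m^2


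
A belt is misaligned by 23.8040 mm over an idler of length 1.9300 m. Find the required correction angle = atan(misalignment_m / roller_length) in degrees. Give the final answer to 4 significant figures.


misalign_m = 23.8040 / 1000 = 0.023804 m
angle = atan(0.023804 / 1.9300)
angle = 0.7066 deg


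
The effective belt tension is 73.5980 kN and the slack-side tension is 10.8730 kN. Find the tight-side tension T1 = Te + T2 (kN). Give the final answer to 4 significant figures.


T1 = Te + T2 = 73.5980 + 10.8730
T1 = 84.47 kN


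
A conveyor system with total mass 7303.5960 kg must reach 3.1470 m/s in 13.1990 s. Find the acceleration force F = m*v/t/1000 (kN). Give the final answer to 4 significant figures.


F = 7303.5960 * 3.1470 / 13.1990 / 1000
F = 1.741 kN


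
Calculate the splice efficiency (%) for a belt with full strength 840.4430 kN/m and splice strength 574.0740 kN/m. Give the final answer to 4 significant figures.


Eff = 574.0740 / 840.4430 * 100
Eff = 68.31 %


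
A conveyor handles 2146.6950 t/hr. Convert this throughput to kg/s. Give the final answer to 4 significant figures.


m_dot = 2146.6950 * 1000 / 3600
m_dot = 596.3 kg/s


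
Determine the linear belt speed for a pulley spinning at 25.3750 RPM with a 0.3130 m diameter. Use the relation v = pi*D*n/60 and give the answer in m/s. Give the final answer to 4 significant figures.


v = pi * 0.3130 * 25.3750 / 60
v = 0.4159 m/s


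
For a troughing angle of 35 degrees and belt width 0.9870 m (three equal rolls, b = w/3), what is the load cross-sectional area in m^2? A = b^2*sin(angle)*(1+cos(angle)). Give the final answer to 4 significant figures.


b = 0.9870/3 = 0.329 m
A = 0.329^2 * sin(35 deg) * (1 + cos(35 deg))
A = 0.1129 m^2


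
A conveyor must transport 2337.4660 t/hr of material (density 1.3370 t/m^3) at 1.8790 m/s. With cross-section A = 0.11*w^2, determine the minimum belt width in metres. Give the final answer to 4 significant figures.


A_req = 2337.4660 / (1.8790 * 1.3370 * 3600) = 0.258455 m^2
w = sqrt(0.258455 / 0.11)
w = 1.533 m


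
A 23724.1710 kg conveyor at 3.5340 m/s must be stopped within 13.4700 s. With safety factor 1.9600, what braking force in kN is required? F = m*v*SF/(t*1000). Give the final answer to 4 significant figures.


F = 23724.1710 * 3.5340 / 13.4700 * 1.9600 / 1000
F = 12.20 kN


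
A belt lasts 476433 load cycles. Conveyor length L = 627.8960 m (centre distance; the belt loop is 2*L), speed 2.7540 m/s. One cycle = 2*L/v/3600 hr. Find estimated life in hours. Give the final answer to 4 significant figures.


cycle_time = 2 * 627.8960 / 2.7540 / 3600 = 0.126663 hr
life = 476433 * 0.126663 = 60350 hours


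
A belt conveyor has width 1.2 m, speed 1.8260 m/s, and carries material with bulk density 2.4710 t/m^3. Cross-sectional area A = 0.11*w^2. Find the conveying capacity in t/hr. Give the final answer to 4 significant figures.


A = 0.11 * 1.2^2 = 0.1584 m^2
C = 0.1584 * 1.8260 * 2.4710 * 3600
C = 2573 t/hr


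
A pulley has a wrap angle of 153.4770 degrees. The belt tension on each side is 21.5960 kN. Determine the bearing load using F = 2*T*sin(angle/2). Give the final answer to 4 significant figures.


F = 2 * 21.5960 * sin(153.4770/2 deg)
F = 42.04 kN


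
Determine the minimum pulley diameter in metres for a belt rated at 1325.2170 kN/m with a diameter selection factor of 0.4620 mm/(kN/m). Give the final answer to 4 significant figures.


D = 1325.2170 * 0.4620 / 1000
D = 0.6123 m
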